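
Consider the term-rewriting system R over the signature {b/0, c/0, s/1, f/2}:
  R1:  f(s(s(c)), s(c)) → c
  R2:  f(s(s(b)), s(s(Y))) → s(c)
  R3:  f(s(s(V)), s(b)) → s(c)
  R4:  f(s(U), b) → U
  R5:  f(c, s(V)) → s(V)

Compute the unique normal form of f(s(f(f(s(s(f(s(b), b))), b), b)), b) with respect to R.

1. f(s(f(f(s(s(f(s(b), b))), b), b)), b)  →  f(f(s(s(f(s(b), b))), b), b)   [R4 at ε]
2. f(f(s(s(f(s(b), b))), b), b)  →  f(s(f(s(b), b)), b)   [R4 at 1]
3. f(s(f(s(b), b)), b)  →  f(s(b), b)   [R4 at ε]
4. f(s(b), b)  →  b   [R4 at ε]

b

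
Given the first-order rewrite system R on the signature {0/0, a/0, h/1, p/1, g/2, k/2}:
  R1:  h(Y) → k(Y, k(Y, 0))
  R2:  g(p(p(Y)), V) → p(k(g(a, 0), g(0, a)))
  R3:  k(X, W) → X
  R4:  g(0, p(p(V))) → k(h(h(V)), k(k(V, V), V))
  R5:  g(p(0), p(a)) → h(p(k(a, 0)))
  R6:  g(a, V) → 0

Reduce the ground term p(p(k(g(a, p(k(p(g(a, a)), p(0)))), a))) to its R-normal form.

p(p(0))

1. p(p(k(g(a, p(k(p(g(a, a)), p(0)))), a)))  →  p(p(g(a, p(k(p(g(a, a)), p(0))))))   [R3 at 1.1]
2. p(p(g(a, p(k(p(g(a, a)), p(0))))))  →  p(p(0))   [R6 at 1.1]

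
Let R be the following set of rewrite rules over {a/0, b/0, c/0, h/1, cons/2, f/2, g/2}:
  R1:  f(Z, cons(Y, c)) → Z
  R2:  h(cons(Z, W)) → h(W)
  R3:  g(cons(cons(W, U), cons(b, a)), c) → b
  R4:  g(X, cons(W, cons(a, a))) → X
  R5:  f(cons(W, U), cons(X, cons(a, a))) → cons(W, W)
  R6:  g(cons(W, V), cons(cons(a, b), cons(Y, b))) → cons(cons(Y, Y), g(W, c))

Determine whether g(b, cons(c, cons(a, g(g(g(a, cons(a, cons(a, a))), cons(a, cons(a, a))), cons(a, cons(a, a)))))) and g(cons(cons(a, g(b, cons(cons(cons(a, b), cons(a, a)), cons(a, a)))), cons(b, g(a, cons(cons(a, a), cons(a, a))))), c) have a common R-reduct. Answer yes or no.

Reduce t₁ = g(b, cons(c, cons(a, g(g(g(a, cons(a, cons(a, a))), cons(a, cons(a, a))), cons(a, cons(a, a)))))):
1. g(b, cons(c, cons(a, g(g(g(a, cons(a, cons(a, a))), cons(a, cons(a, a))), cons(a, cons(a, a))))))  →  g(b, cons(c, cons(a, g(g(a, cons(a, cons(a, a))), cons(a, cons(a, a))))))   [R4 at 2.2.2]
2. g(b, cons(c, cons(a, g(g(a, cons(a, cons(a, a))), cons(a, cons(a, a))))))  →  g(b, cons(c, cons(a, g(a, cons(a, cons(a, a))))))   [R4 at 2.2.2]
3. g(b, cons(c, cons(a, g(a, cons(a, cons(a, a))))))  →  g(b, cons(c, cons(a, a)))   [R4 at 2.2.2]
4. g(b, cons(c, cons(a, a)))  →  b   [R4 at ε]

Reduce t₂ = g(cons(cons(a, g(b, cons(cons(cons(a, b), cons(a, a)), cons(a, a)))), cons(b, g(a, cons(cons(a, a), cons(a, a))))), c):
1. g(cons(cons(a, g(b, cons(cons(cons(a, b), cons(a, a)), cons(a, a)))), cons(b, g(a, cons(cons(a, a), cons(a, a))))), c)  →  g(cons(cons(a, b), cons(b, g(a, cons(cons(a, a), cons(a, a))))), c)   [R4 at 1.1.2]
2. g(cons(cons(a, b), cons(b, g(a, cons(cons(a, a), cons(a, a))))), c)  →  g(cons(cons(a, b), cons(b, a)), c)   [R4 at 1.2.2]
3. g(cons(cons(a, b), cons(b, a)), c)  →  b   [R3 at ε]

yes — NF(t₁) = b, NF(t₂) = b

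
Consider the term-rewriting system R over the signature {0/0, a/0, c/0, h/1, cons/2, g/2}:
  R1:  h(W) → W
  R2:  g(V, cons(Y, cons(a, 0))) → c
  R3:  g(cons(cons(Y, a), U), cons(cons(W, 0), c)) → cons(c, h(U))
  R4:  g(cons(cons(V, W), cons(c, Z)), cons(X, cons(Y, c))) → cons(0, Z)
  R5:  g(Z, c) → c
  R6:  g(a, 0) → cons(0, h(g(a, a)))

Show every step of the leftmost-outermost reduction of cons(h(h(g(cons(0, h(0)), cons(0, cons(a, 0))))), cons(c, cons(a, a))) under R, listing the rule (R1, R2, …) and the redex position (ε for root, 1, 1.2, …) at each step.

cons(c, cons(c, cons(a, a)))

1. cons(h(h(g(cons(0, h(0)), cons(0, cons(a, 0))))), cons(c, cons(a, a)))  →  cons(h(g(cons(0, h(0)), cons(0, cons(a, 0)))), cons(c, cons(a, a)))   [R1 at 1]
2. cons(h(g(cons(0, h(0)), cons(0, cons(a, 0)))), cons(c, cons(a, a)))  →  cons(g(cons(0, h(0)), cons(0, cons(a, 0))), cons(c, cons(a, a)))   [R1 at 1]
3. cons(g(cons(0, h(0)), cons(0, cons(a, 0))), cons(c, cons(a, a)))  →  cons(c, cons(c, cons(a, a)))   [R2 at 1]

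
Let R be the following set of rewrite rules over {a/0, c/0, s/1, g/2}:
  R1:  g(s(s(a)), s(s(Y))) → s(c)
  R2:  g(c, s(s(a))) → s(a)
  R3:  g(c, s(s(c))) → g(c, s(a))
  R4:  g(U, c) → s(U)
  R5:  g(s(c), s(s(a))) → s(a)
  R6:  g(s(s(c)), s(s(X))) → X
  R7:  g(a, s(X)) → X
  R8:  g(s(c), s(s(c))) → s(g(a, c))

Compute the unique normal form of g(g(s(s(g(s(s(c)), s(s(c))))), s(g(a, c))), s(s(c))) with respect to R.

1. g(g(s(s(g(s(s(c)), s(s(c))))), s(g(a, c))), s(s(c)))  →  g(g(s(s(c)), s(g(a, c))), s(s(c)))   [R6 at 1.1.1.1]
2. g(g(s(s(c)), s(g(a, c))), s(s(c)))  →  g(g(s(s(c)), s(s(a))), s(s(c)))   [R4 at 1.2.1]
3. g(g(s(s(c)), s(s(a))), s(s(c)))  →  g(a, s(s(c)))   [R6 at 1]
4. g(a, s(s(c)))  →  s(c)   [R7 at ε]

s(c)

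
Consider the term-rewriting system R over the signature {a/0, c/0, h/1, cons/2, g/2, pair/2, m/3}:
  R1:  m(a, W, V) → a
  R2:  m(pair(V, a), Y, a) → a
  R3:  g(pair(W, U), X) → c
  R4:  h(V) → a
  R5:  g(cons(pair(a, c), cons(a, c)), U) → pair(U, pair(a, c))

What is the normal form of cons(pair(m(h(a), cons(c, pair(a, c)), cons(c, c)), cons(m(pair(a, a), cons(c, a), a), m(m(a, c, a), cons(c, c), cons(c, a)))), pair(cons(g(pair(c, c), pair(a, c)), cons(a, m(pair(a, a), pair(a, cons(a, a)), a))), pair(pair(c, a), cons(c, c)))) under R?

1. cons(pair(m(h(a), cons(c, pair(a, c)), cons(c, c)), cons(m(pair(a, a), cons(c, a), a), m(m(a, c, a), cons(c, c), cons(c, a)))), pair(cons(g(pair(c, c), pair(a, c)), cons(a, m(pair(a, a), pair(a, cons(a, a)), a))), pair(pair(c, a), cons(c, c))))  →  cons(pair(m(a, cons(c, pair(a, c)), cons(c, c)), cons(m(pair(a, a), cons(c, a), a), m(m(a, c, a), cons(c, c), cons(c, a)))), pair(cons(g(pair(c, c), pair(a, c)), cons(a, m(pair(a, a), pair(a, cons(a, a)), a))), pair(pair(c, a), cons(c, c))))   [R4 at 1.1.1]
2. cons(pair(m(a, cons(c, pair(a, c)), cons(c, c)), cons(m(pair(a, a), cons(c, a), a), m(m(a, c, a), cons(c, c), cons(c, a)))), pair(cons(g(pair(c, c), pair(a, c)), cons(a, m(pair(a, a), pair(a, cons(a, a)), a))), pair(pair(c, a), cons(c, c))))  →  cons(pair(a, cons(m(pair(a, a), cons(c, a), a), m(m(a, c, a), cons(c, c), cons(c, a)))), pair(cons(g(pair(c, c), pair(a, c)), cons(a, m(pair(a, a), pair(a, cons(a, a)), a))), pair(pair(c, a), cons(c, c))))   [R1 at 1.1]
3. cons(pair(a, cons(m(pair(a, a), cons(c, a), a), m(m(a, c, a), cons(c, c), cons(c, a)))), pair(cons(g(pair(c, c), pair(a, c)), cons(a, m(pair(a, a), pair(a, cons(a, a)), a))), pair(pair(c, a), cons(c, c))))  →  cons(pair(a, cons(a, m(m(a, c, a), cons(c, c), cons(c, a)))), pair(cons(g(pair(c, c), pair(a, c)), cons(a, m(pair(a, a), pair(a, cons(a, a)), a))), pair(pair(c, a), cons(c, c))))   [R2 at 1.2.1]
4. cons(pair(a, cons(a, m(m(a, c, a), cons(c, c), cons(c, a)))), pair(cons(g(pair(c, c), pair(a, c)), cons(a, m(pair(a, a), pair(a, cons(a, a)), a))), pair(pair(c, a), cons(c, c))))  →  cons(pair(a, cons(a, m(a, cons(c, c), cons(c, a)))), pair(cons(g(pair(c, c), pair(a, c)), cons(a, m(pair(a, a), pair(a, cons(a, a)), a))), pair(pair(c, a), cons(c, c))))   [R1 at 1.2.2.1]
5. cons(pair(a, cons(a, m(a, cons(c, c), cons(c, a)))), pair(cons(g(pair(c, c), pair(a, c)), cons(a, m(pair(a, a), pair(a, cons(a, a)), a))), pair(pair(c, a), cons(c, c))))  →  cons(pair(a, cons(a, a)), pair(cons(g(pair(c, c), pair(a, c)), cons(a, m(pair(a, a), pair(a, cons(a, a)), a))), pair(pair(c, a), cons(c, c))))   [R1 at 1.2.2]
6. cons(pair(a, cons(a, a)), pair(cons(g(pair(c, c), pair(a, c)), cons(a, m(pair(a, a), pair(a, cons(a, a)), a))), pair(pair(c, a), cons(c, c))))  →  cons(pair(a, cons(a, a)), pair(cons(c, cons(a, m(pair(a, a), pair(a, cons(a, a)), a))), pair(pair(c, a), cons(c, c))))   [R3 at 2.1.1]
7. cons(pair(a, cons(a, a)), pair(cons(c, cons(a, m(pair(a, a), pair(a, cons(a, a)), a))), pair(pair(c, a), cons(c, c))))  →  cons(pair(a, cons(a, a)), pair(cons(c, cons(a, a)), pair(pair(c, a), cons(c, c))))   [R2 at 2.1.2.2]

cons(pair(a, cons(a, a)), pair(cons(c, cons(a, a)), pair(pair(c, a), cons(c, c))))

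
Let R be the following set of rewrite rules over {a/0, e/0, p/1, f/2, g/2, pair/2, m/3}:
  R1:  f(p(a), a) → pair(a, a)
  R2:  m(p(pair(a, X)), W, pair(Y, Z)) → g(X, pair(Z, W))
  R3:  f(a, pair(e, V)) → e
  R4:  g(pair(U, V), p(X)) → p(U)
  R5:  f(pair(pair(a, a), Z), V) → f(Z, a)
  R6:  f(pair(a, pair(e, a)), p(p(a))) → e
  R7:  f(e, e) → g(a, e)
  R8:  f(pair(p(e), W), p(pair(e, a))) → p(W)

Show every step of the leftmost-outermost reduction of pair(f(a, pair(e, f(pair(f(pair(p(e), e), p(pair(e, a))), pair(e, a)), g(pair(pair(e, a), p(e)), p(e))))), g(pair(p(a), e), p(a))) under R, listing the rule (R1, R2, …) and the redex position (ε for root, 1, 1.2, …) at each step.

1. pair(f(a, pair(e, f(pair(f(pair(p(e), e), p(pair(e, a))), pair(e, a)), g(pair(pair(e, a), p(e)), p(e))))), g(pair(p(a), e), p(a)))  →  pair(e, g(pair(p(a), e), p(a)))   [R3 at 1]
2. pair(e, g(pair(p(a), e), p(a)))  →  pair(e, p(p(a)))   [R4 at 2]

pair(e, p(p(a)))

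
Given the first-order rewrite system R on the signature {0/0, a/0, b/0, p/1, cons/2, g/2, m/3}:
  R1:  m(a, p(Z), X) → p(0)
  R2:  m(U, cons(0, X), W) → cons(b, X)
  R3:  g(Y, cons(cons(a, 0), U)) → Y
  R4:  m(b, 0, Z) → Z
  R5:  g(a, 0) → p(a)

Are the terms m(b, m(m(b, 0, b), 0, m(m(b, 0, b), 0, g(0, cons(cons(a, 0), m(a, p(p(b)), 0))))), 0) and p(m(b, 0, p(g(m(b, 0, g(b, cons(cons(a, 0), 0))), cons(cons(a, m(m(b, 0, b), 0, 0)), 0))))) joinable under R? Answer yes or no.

no — NF(t₁) = 0, NF(t₂) = p(p(b))

Reduce t₁ = m(b, m(m(b, 0, b), 0, m(m(b, 0, b), 0, g(0, cons(cons(a, 0), m(a, p(p(b)), 0))))), 0):
1. m(b, m(m(b, 0, b), 0, m(m(b, 0, b), 0, g(0, cons(cons(a, 0), m(a, p(p(b)), 0))))), 0)  →  m(b, m(b, 0, m(m(b, 0, b), 0, g(0, cons(cons(a, 0), m(a, p(p(b)), 0))))), 0)   [R4 at 2.1]
2. m(b, m(b, 0, m(m(b, 0, b), 0, g(0, cons(cons(a, 0), m(a, p(p(b)), 0))))), 0)  →  m(b, m(m(b, 0, b), 0, g(0, cons(cons(a, 0), m(a, p(p(b)), 0)))), 0)   [R4 at 2]
3. m(b, m(m(b, 0, b), 0, g(0, cons(cons(a, 0), m(a, p(p(b)), 0)))), 0)  →  m(b, m(b, 0, g(0, cons(cons(a, 0), m(a, p(p(b)), 0)))), 0)   [R4 at 2.1]
4. m(b, m(b, 0, g(0, cons(cons(a, 0), m(a, p(p(b)), 0)))), 0)  →  m(b, g(0, cons(cons(a, 0), m(a, p(p(b)), 0))), 0)   [R4 at 2]
5. m(b, g(0, cons(cons(a, 0), m(a, p(p(b)), 0))), 0)  →  m(b, 0, 0)   [R3 at 2]
6. m(b, 0, 0)  →  0   [R4 at ε]

Reduce t₂ = p(m(b, 0, p(g(m(b, 0, g(b, cons(cons(a, 0), 0))), cons(cons(a, m(m(b, 0, b), 0, 0)), 0))))):
1. p(m(b, 0, p(g(m(b, 0, g(b, cons(cons(a, 0), 0))), cons(cons(a, m(m(b, 0, b), 0, 0)), 0)))))  →  p(p(g(m(b, 0, g(b, cons(cons(a, 0), 0))), cons(cons(a, m(m(b, 0, b), 0, 0)), 0))))   [R4 at 1]
2. p(p(g(m(b, 0, g(b, cons(cons(a, 0), 0))), cons(cons(a, m(m(b, 0, b), 0, 0)), 0))))  →  p(p(g(g(b, cons(cons(a, 0), 0)), cons(cons(a, m(m(b, 0, b), 0, 0)), 0))))   [R4 at 1.1.1]
3. p(p(g(g(b, cons(cons(a, 0), 0)), cons(cons(a, m(m(b, 0, b), 0, 0)), 0))))  →  p(p(g(b, cons(cons(a, m(m(b, 0, b), 0, 0)), 0))))   [R3 at 1.1.1]
4. p(p(g(b, cons(cons(a, m(m(b, 0, b), 0, 0)), 0))))  →  p(p(g(b, cons(cons(a, m(b, 0, 0)), 0))))   [R4 at 1.1.2.1.2.1]
5. p(p(g(b, cons(cons(a, m(b, 0, 0)), 0))))  →  p(p(g(b, cons(cons(a, 0), 0))))   [R4 at 1.1.2.1.2]
6. p(p(g(b, cons(cons(a, 0), 0))))  →  p(p(b))   [R3 at 1.1]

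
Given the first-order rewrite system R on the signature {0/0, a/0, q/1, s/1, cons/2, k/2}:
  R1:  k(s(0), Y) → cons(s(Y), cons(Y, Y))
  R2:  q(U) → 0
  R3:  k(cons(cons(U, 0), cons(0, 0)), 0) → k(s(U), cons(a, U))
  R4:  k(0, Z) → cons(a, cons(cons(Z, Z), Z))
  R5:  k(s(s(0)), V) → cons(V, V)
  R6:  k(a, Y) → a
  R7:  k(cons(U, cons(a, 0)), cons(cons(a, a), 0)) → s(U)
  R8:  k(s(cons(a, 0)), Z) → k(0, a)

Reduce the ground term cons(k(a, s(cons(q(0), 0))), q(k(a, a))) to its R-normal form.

1. cons(k(a, s(cons(q(0), 0))), q(k(a, a)))  →  cons(a, q(k(a, a)))   [R6 at 1]
2. cons(a, q(k(a, a)))  →  cons(a, 0)   [R2 at 2]

cons(a, 0)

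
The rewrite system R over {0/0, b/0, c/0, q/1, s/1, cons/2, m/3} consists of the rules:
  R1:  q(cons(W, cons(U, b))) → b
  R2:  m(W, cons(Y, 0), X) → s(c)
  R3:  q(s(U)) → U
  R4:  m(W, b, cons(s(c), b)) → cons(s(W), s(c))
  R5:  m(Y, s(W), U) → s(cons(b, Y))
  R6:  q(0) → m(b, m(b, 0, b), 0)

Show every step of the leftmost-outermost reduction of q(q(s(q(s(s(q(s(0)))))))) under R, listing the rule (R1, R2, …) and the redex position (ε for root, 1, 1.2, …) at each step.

0

1. q(q(s(q(s(s(q(s(0))))))))  →  q(q(s(s(q(s(0))))))   [R3 at 1]
2. q(q(s(s(q(s(0))))))  →  q(s(q(s(0))))   [R3 at 1]
3. q(s(q(s(0))))  →  q(s(0))   [R3 at ε]
4. q(s(0))  →  0   [R3 at ε]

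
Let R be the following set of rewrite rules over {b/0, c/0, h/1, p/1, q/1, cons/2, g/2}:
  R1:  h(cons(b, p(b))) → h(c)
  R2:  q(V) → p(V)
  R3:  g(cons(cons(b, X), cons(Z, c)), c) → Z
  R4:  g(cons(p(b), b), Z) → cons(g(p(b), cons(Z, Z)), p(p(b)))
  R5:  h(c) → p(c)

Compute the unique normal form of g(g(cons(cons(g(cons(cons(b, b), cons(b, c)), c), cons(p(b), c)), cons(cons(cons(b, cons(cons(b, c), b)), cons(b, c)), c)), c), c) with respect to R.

1. g(g(cons(cons(g(cons(cons(b, b), cons(b, c)), c), cons(p(b), c)), cons(cons(cons(b, cons(cons(b, c), b)), cons(b, c)), c)), c), c)  →  g(g(cons(cons(b, cons(p(b), c)), cons(cons(cons(b, cons(cons(b, c), b)), cons(b, c)), c)), c), c)   [R3 at 1.1.1.1]
2. g(g(cons(cons(b, cons(p(b), c)), cons(cons(cons(b, cons(cons(b, c), b)), cons(b, c)), c)), c), c)  →  g(cons(cons(b, cons(cons(b, c), b)), cons(b, c)), c)   [R3 at 1]
3. g(cons(cons(b, cons(cons(b, c), b)), cons(b, c)), c)  →  b   [R3 at ε]

b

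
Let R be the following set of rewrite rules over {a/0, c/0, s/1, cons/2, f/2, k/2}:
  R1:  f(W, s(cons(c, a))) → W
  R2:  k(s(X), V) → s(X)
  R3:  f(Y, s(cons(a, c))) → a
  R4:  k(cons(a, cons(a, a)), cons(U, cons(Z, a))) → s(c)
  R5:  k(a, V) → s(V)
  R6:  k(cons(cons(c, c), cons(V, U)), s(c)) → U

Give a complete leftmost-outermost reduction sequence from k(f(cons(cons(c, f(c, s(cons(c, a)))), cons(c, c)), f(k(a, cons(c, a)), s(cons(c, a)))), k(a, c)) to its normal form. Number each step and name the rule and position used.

1. k(f(cons(cons(c, f(c, s(cons(c, a)))), cons(c, c)), f(k(a, cons(c, a)), s(cons(c, a)))), k(a, c))  →  k(f(cons(cons(c, c), cons(c, c)), f(k(a, cons(c, a)), s(cons(c, a)))), k(a, c))   [R1 at 1.1.1.2]
2. k(f(cons(cons(c, c), cons(c, c)), f(k(a, cons(c, a)), s(cons(c, a)))), k(a, c))  →  k(f(cons(cons(c, c), cons(c, c)), k(a, cons(c, a))), k(a, c))   [R1 at 1.2]
3. k(f(cons(cons(c, c), cons(c, c)), k(a, cons(c, a))), k(a, c))  →  k(f(cons(cons(c, c), cons(c, c)), s(cons(c, a))), k(a, c))   [R5 at 1.2]
4. k(f(cons(cons(c, c), cons(c, c)), s(cons(c, a))), k(a, c))  →  k(cons(cons(c, c), cons(c, c)), k(a, c))   [R1 at 1]
5. k(cons(cons(c, c), cons(c, c)), k(a, c))  →  k(cons(cons(c, c), cons(c, c)), s(c))   [R5 at 2]
6. k(cons(cons(c, c), cons(c, c)), s(c))  →  c   [R6 at ε]

c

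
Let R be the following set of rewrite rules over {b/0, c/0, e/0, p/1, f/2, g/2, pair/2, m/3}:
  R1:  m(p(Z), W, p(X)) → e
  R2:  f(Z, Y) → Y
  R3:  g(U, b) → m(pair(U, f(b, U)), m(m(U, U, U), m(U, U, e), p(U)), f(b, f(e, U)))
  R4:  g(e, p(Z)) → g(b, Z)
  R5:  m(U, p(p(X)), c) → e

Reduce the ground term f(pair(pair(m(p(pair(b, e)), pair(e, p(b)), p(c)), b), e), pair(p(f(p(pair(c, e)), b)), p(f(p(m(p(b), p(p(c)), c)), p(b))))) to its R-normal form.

1. f(pair(pair(m(p(pair(b, e)), pair(e, p(b)), p(c)), b), e), pair(p(f(p(pair(c, e)), b)), p(f(p(m(p(b), p(p(c)), c)), p(b)))))  →  pair(p(f(p(pair(c, e)), b)), p(f(p(m(p(b), p(p(c)), c)), p(b))))   [R2 at ε]
2. pair(p(f(p(pair(c, e)), b)), p(f(p(m(p(b), p(p(c)), c)), p(b))))  →  pair(p(b), p(f(p(m(p(b), p(p(c)), c)), p(b))))   [R2 at 1.1]
3. pair(p(b), p(f(p(m(p(b), p(p(c)), c)), p(b))))  →  pair(p(b), p(p(b)))   [R2 at 2.1]

pair(p(b), p(p(b)))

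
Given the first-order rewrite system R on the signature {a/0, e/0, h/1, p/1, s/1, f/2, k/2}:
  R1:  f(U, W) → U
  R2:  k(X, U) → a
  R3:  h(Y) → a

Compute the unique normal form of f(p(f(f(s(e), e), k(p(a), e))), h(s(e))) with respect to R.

1. f(p(f(f(s(e), e), k(p(a), e))), h(s(e)))  →  p(f(f(s(e), e), k(p(a), e)))   [R1 at ε]
2. p(f(f(s(e), e), k(p(a), e)))  →  p(f(s(e), e))   [R1 at 1]
3. p(f(s(e), e))  →  p(s(e))   [R1 at 1]

p(s(e))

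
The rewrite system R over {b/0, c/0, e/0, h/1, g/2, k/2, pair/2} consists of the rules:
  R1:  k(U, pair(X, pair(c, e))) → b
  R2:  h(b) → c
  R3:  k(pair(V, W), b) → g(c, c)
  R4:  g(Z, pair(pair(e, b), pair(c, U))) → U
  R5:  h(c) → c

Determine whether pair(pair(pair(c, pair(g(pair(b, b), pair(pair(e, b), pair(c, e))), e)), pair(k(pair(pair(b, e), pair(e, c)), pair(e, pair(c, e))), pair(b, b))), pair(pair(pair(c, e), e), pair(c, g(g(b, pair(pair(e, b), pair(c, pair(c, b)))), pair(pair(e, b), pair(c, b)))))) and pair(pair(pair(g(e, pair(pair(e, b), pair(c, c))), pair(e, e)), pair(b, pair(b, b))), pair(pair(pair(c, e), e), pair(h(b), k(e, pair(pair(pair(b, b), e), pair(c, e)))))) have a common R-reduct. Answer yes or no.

yes — NF(t₁) = pair(pair(pair(c, pair(e, e)), pair(b, pair(b, b))), pair(pair(pair(c, e), e), pair(c, b))), NF(t₂) = pair(pair(pair(c, pair(e, e)), pair(b, pair(b, b))), pair(pair(pair(c, e), e), pair(c, b)))

Reduce t₁ = pair(pair(pair(c, pair(g(pair(b, b), pair(pair(e, b), pair(c, e))), e)), pair(k(pair(pair(b, e), pair(e, c)), pair(e, pair(c, e))), pair(b, b))), pair(pair(pair(c, e), e), pair(c, g(g(b, pair(pair(e, b), pair(c, pair(c, b)))), pair(pair(e, b), pair(c, b)))))):
1. pair(pair(pair(c, pair(g(pair(b, b), pair(pair(e, b), pair(c, e))), e)), pair(k(pair(pair(b, e), pair(e, c)), pair(e, pair(c, e))), pair(b, b))), pair(pair(pair(c, e), e), pair(c, g(g(b, pair(pair(e, b), pair(c, pair(c, b)))), pair(pair(e, b), pair(c, b))))))  →  pair(pair(pair(c, pair(e, e)), pair(k(pair(pair(b, e), pair(e, c)), pair(e, pair(c, e))), pair(b, b))), pair(pair(pair(c, e), e), pair(c, g(g(b, pair(pair(e, b), pair(c, pair(c, b)))), pair(pair(e, b), pair(c, b))))))   [R4 at 1.1.2.1]
2. pair(pair(pair(c, pair(e, e)), pair(k(pair(pair(b, e), pair(e, c)), pair(e, pair(c, e))), pair(b, b))), pair(pair(pair(c, e), e), pair(c, g(g(b, pair(pair(e, b), pair(c, pair(c, b)))), pair(pair(e, b), pair(c, b))))))  →  pair(pair(pair(c, pair(e, e)), pair(b, pair(b, b))), pair(pair(pair(c, e), e), pair(c, g(g(b, pair(pair(e, b), pair(c, pair(c, b)))), pair(pair(e, b), pair(c, b))))))   [R1 at 1.2.1]
3. pair(pair(pair(c, pair(e, e)), pair(b, pair(b, b))), pair(pair(pair(c, e), e), pair(c, g(g(b, pair(pair(e, b), pair(c, pair(c, b)))), pair(pair(e, b), pair(c, b))))))  →  pair(pair(pair(c, pair(e, e)), pair(b, pair(b, b))), pair(pair(pair(c, e), e), pair(c, b)))   [R4 at 2.2.2]

Reduce t₂ = pair(pair(pair(g(e, pair(pair(e, b), pair(c, c))), pair(e, e)), pair(b, pair(b, b))), pair(pair(pair(c, e), e), pair(h(b), k(e, pair(pair(pair(b, b), e), pair(c, e)))))):
1. pair(pair(pair(g(e, pair(pair(e, b), pair(c, c))), pair(e, e)), pair(b, pair(b, b))), pair(pair(pair(c, e), e), pair(h(b), k(e, pair(pair(pair(b, b), e), pair(c, e))))))  →  pair(pair(pair(c, pair(e, e)), pair(b, pair(b, b))), pair(pair(pair(c, e), e), pair(h(b), k(e, pair(pair(pair(b, b), e), pair(c, e))))))   [R4 at 1.1.1]
2. pair(pair(pair(c, pair(e, e)), pair(b, pair(b, b))), pair(pair(pair(c, e), e), pair(h(b), k(e, pair(pair(pair(b, b), e), pair(c, e))))))  →  pair(pair(pair(c, pair(e, e)), pair(b, pair(b, b))), pair(pair(pair(c, e), e), pair(c, k(e, pair(pair(pair(b, b), e), pair(c, e))))))   [R2 at 2.2.1]
3. pair(pair(pair(c, pair(e, e)), pair(b, pair(b, b))), pair(pair(pair(c, e), e), pair(c, k(e, pair(pair(pair(b, b), e), pair(c, e))))))  →  pair(pair(pair(c, pair(e, e)), pair(b, pair(b, b))), pair(pair(pair(c, e), e), pair(c, b)))   [R1 at 2.2.2]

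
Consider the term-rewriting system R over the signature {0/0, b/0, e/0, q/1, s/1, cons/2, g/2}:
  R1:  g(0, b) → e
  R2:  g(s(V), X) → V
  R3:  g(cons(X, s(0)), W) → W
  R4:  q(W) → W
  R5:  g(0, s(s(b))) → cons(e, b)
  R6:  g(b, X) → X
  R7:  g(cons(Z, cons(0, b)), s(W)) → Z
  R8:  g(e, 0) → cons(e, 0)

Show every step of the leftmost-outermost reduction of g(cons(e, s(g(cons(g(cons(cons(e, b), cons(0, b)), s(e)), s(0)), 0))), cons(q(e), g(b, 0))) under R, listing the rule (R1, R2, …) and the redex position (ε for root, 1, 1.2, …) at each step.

1. g(cons(e, s(g(cons(g(cons(cons(e, b), cons(0, b)), s(e)), s(0)), 0))), cons(q(e), g(b, 0)))  →  g(cons(e, s(0)), cons(q(e), g(b, 0)))   [R3 at 1.2.1]
2. g(cons(e, s(0)), cons(q(e), g(b, 0)))  →  cons(q(e), g(b, 0))   [R3 at ε]
3. cons(q(e), g(b, 0))  →  cons(e, g(b, 0))   [R4 at 1]
4. cons(e, g(b, 0))  →  cons(e, 0)   [R6 at 2]

cons(e, 0)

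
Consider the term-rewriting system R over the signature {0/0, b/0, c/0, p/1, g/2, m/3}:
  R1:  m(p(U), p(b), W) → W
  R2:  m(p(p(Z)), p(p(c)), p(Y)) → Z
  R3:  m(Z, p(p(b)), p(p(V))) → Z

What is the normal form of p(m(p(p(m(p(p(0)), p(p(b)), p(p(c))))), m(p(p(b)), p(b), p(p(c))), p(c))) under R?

1. p(m(p(p(m(p(p(0)), p(p(b)), p(p(c))))), m(p(p(b)), p(b), p(p(c))), p(c)))  →  p(m(p(p(p(p(0)))), m(p(p(b)), p(b), p(p(c))), p(c)))   [R3 at 1.1.1.1]
2. p(m(p(p(p(p(0)))), m(p(p(b)), p(b), p(p(c))), p(c)))  →  p(m(p(p(p(p(0)))), p(p(c)), p(c)))   [R1 at 1.2]
3. p(m(p(p(p(p(0)))), p(p(c)), p(c)))  →  p(p(p(0)))   [R2 at 1]

p(p(p(0)))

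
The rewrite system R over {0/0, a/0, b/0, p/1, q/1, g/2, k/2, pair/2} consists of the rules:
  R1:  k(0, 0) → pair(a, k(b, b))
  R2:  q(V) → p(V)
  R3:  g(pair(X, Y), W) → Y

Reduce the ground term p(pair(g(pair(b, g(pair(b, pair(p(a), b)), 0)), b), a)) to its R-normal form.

p(pair(pair(p(a), b), a))

1. p(pair(g(pair(b, g(pair(b, pair(p(a), b)), 0)), b), a))  →  p(pair(g(pair(b, pair(p(a), b)), 0), a))   [R3 at 1.1]
2. p(pair(g(pair(b, pair(p(a), b)), 0), a))  →  p(pair(pair(p(a), b), a))   [R3 at 1.1]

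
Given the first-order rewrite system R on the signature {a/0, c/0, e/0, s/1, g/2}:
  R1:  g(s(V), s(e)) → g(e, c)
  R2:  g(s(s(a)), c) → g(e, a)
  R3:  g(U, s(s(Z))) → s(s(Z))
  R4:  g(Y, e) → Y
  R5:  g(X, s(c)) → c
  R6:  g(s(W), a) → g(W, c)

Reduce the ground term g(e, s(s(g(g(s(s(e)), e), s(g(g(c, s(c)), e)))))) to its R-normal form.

s(s(c))

1. g(e, s(s(g(g(s(s(e)), e), s(g(g(c, s(c)), e))))))  →  s(s(g(g(s(s(e)), e), s(g(g(c, s(c)), e)))))   [R3 at ε]
2. s(s(g(g(s(s(e)), e), s(g(g(c, s(c)), e)))))  →  s(s(g(s(s(e)), s(g(g(c, s(c)), e)))))   [R4 at 1.1.1]
3. s(s(g(s(s(e)), s(g(g(c, s(c)), e)))))  →  s(s(g(s(s(e)), s(g(c, s(c))))))   [R4 at 1.1.2.1]
4. s(s(g(s(s(e)), s(g(c, s(c))))))  →  s(s(g(s(s(e)), s(c))))   [R5 at 1.1.2.1]
5. s(s(g(s(s(e)), s(c))))  →  s(s(c))   [R5 at 1.1]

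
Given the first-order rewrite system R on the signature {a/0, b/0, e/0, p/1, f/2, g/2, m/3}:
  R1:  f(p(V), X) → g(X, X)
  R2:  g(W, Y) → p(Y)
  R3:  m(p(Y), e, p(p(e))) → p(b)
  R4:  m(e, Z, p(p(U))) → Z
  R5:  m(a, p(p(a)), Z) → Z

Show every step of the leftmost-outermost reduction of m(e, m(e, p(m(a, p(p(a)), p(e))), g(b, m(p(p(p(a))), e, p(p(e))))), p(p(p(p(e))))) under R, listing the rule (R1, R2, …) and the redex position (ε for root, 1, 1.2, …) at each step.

1. m(e, m(e, p(m(a, p(p(a)), p(e))), g(b, m(p(p(p(a))), e, p(p(e))))), p(p(p(p(e)))))  →  m(e, p(m(a, p(p(a)), p(e))), g(b, m(p(p(p(a))), e, p(p(e)))))   [R4 at ε]
2. m(e, p(m(a, p(p(a)), p(e))), g(b, m(p(p(p(a))), e, p(p(e)))))  →  m(e, p(p(e)), g(b, m(p(p(p(a))), e, p(p(e)))))   [R5 at 2.1]
3. m(e, p(p(e)), g(b, m(p(p(p(a))), e, p(p(e)))))  →  m(e, p(p(e)), p(m(p(p(p(a))), e, p(p(e)))))   [R2 at 3]
4. m(e, p(p(e)), p(m(p(p(p(a))), e, p(p(e)))))  →  m(e, p(p(e)), p(p(b)))   [R3 at 3.1]
5. m(e, p(p(e)), p(p(b)))  →  p(p(e))   [R4 at ε]

p(p(e))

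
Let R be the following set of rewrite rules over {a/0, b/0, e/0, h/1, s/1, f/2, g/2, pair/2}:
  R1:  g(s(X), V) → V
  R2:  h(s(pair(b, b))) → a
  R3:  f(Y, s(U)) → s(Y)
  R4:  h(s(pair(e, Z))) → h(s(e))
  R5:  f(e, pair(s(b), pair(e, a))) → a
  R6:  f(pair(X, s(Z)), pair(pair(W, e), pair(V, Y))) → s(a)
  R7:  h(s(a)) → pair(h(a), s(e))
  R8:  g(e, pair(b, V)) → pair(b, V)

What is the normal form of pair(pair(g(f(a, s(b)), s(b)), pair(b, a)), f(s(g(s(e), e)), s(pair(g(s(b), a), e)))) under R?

1. pair(pair(g(f(a, s(b)), s(b)), pair(b, a)), f(s(g(s(e), e)), s(pair(g(s(b), a), e))))  →  pair(pair(g(s(a), s(b)), pair(b, a)), f(s(g(s(e), e)), s(pair(g(s(b), a), e))))   [R3 at 1.1.1]
2. pair(pair(g(s(a), s(b)), pair(b, a)), f(s(g(s(e), e)), s(pair(g(s(b), a), e))))  →  pair(pair(s(b), pair(b, a)), f(s(g(s(e), e)), s(pair(g(s(b), a), e))))   [R1 at 1.1]
3. pair(pair(s(b), pair(b, a)), f(s(g(s(e), e)), s(pair(g(s(b), a), e))))  →  pair(pair(s(b), pair(b, a)), s(s(g(s(e), e))))   [R3 at 2]
4. pair(pair(s(b), pair(b, a)), s(s(g(s(e), e))))  →  pair(pair(s(b), pair(b, a)), s(s(e)))   [R1 at 2.1.1]

pair(pair(s(b), pair(b, a)), s(s(e)))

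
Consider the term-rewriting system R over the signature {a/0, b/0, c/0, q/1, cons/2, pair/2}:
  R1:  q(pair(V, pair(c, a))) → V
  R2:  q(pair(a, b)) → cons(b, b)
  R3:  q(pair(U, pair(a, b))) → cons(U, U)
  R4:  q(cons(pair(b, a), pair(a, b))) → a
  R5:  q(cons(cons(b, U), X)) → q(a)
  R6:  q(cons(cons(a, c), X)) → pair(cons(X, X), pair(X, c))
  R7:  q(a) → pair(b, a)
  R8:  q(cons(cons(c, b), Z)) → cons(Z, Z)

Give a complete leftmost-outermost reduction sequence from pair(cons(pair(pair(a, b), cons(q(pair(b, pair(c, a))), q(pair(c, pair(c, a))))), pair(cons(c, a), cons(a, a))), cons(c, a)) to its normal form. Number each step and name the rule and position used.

1. pair(cons(pair(pair(a, b), cons(q(pair(b, pair(c, a))), q(pair(c, pair(c, a))))), pair(cons(c, a), cons(a, a))), cons(c, a))  →  pair(cons(pair(pair(a, b), cons(b, q(pair(c, pair(c, a))))), pair(cons(c, a), cons(a, a))), cons(c, a))   [R1 at 1.1.2.1]
2. pair(cons(pair(pair(a, b), cons(b, q(pair(c, pair(c, a))))), pair(cons(c, a), cons(a, a))), cons(c, a))  →  pair(cons(pair(pair(a, b), cons(b, c)), pair(cons(c, a), cons(a, a))), cons(c, a))   [R1 at 1.1.2.2]

pair(cons(pair(pair(a, b), cons(b, c)), pair(cons(c, a), cons(a, a))), cons(c, a))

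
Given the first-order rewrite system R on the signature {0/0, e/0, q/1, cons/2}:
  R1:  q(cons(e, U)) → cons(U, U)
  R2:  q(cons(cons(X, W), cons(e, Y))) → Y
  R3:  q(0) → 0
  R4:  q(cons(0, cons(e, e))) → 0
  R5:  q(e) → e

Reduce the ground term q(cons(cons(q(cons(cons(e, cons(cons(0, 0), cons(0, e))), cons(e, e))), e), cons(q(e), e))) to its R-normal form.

1. q(cons(cons(q(cons(cons(e, cons(cons(0, 0), cons(0, e))), cons(e, e))), e), cons(q(e), e)))  →  q(cons(cons(e, e), cons(q(e), e)))   [R2 at 1.1.1]
2. q(cons(cons(e, e), cons(q(e), e)))  →  q(cons(cons(e, e), cons(e, e)))   [R5 at 1.2.1]
3. q(cons(cons(e, e), cons(e, e)))  →  e   [R2 at ε]

e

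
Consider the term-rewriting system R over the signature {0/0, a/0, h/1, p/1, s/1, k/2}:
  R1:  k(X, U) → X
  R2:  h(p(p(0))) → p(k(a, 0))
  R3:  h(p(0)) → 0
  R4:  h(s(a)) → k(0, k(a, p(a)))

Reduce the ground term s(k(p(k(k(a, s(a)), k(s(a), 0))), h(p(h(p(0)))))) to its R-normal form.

s(p(a))

1. s(k(p(k(k(a, s(a)), k(s(a), 0))), h(p(h(p(0))))))  →  s(p(k(k(a, s(a)), k(s(a), 0))))   [R1 at 1]
2. s(p(k(k(a, s(a)), k(s(a), 0))))  →  s(p(k(a, s(a))))   [R1 at 1.1]
3. s(p(k(a, s(a))))  →  s(p(a))   [R1 at 1.1]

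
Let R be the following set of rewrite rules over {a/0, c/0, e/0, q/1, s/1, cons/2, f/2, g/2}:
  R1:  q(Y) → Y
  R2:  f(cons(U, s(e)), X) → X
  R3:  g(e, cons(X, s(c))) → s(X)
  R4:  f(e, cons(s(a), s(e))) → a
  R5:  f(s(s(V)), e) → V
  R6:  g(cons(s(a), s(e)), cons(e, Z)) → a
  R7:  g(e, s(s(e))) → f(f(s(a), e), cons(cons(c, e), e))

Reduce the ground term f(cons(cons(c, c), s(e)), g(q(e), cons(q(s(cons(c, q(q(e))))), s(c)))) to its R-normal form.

s(s(cons(c, e)))

1. f(cons(cons(c, c), s(e)), g(q(e), cons(q(s(cons(c, q(q(e))))), s(c))))  →  g(q(e), cons(q(s(cons(c, q(q(e))))), s(c)))   [R2 at ε]
2. g(q(e), cons(q(s(cons(c, q(q(e))))), s(c)))  →  g(e, cons(q(s(cons(c, q(q(e))))), s(c)))   [R1 at 1]
3. g(e, cons(q(s(cons(c, q(q(e))))), s(c)))  →  s(q(s(cons(c, q(q(e))))))   [R3 at ε]
4. s(q(s(cons(c, q(q(e))))))  →  s(s(cons(c, q(q(e)))))   [R1 at 1]
5. s(s(cons(c, q(q(e)))))  →  s(s(cons(c, q(e))))   [R1 at 1.1.2]
6. s(s(cons(c, q(e))))  →  s(s(cons(c, e)))   [R1 at 1.1.2]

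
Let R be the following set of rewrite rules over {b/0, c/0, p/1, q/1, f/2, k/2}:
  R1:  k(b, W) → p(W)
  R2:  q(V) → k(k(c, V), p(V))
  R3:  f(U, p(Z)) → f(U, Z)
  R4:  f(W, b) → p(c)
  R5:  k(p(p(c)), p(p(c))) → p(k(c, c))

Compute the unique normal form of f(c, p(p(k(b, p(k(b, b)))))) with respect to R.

1. f(c, p(p(k(b, p(k(b, b))))))  →  f(c, p(k(b, p(k(b, b)))))   [R3 at ε]
2. f(c, p(k(b, p(k(b, b)))))  →  f(c, k(b, p(k(b, b))))   [R3 at ε]
3. f(c, k(b, p(k(b, b))))  →  f(c, p(p(k(b, b))))   [R1 at 2]
4. f(c, p(p(k(b, b))))  →  f(c, p(k(b, b)))   [R3 at ε]
5. f(c, p(k(b, b)))  →  f(c, k(b, b))   [R3 at ε]
6. f(c, k(b, b))  →  f(c, p(b))   [R1 at 2]
7. f(c, p(b))  →  f(c, b)   [R3 at ε]
8. f(c, b)  →  p(c)   [R4 at ε]

p(c)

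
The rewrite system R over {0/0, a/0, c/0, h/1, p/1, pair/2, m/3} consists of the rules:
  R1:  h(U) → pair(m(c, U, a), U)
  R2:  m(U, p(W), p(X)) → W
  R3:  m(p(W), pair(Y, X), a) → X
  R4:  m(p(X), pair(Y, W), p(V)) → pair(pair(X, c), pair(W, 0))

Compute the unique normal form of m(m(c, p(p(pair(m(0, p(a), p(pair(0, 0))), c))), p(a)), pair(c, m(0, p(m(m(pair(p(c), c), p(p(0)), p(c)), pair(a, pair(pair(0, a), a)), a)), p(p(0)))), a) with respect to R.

1. m(m(c, p(p(pair(m(0, p(a), p(pair(0, 0))), c))), p(a)), pair(c, m(0, p(m(m(pair(p(c), c), p(p(0)), p(c)), pair(a, pair(pair(0, a), a)), a)), p(p(0)))), a)  →  m(p(pair(m(0, p(a), p(pair(0, 0))), c)), pair(c, m(0, p(m(m(pair(p(c), c), p(p(0)), p(c)), pair(a, pair(pair(0, a), a)), a)), p(p(0)))), a)   [R2 at 1]
2. m(p(pair(m(0, p(a), p(pair(0, 0))), c)), pair(c, m(0, p(m(m(pair(p(c), c), p(p(0)), p(c)), pair(a, pair(pair(0, a), a)), a)), p(p(0)))), a)  →  m(0, p(m(m(pair(p(c), c), p(p(0)), p(c)), pair(a, pair(pair(0, a), a)), a)), p(p(0)))   [R3 at ε]
3. m(0, p(m(m(pair(p(c), c), p(p(0)), p(c)), pair(a, pair(pair(0, a), a)), a)), p(p(0)))  →  m(m(pair(p(c), c), p(p(0)), p(c)), pair(a, pair(pair(0, a), a)), a)   [R2 at ε]
4. m(m(pair(p(c), c), p(p(0)), p(c)), pair(a, pair(pair(0, a), a)), a)  →  m(p(0), pair(a, pair(pair(0, a), a)), a)   [R2 at 1]
5. m(p(0), pair(a, pair(pair(0, a), a)), a)  →  pair(pair(0, a), a)   [R3 at ε]

pair(pair(0, a), a)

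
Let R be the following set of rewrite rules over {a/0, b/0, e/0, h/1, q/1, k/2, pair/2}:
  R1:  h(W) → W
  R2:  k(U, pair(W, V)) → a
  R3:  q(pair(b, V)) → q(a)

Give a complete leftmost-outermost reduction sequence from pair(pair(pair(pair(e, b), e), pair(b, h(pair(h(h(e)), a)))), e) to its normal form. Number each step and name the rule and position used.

pair(pair(pair(pair(e, b), e), pair(b, pair(e, a))), e)

1. pair(pair(pair(pair(e, b), e), pair(b, h(pair(h(h(e)), a)))), e)  →  pair(pair(pair(pair(e, b), e), pair(b, pair(h(h(e)), a))), e)   [R1 at 1.2.2]
2. pair(pair(pair(pair(e, b), e), pair(b, pair(h(h(e)), a))), e)  →  pair(pair(pair(pair(e, b), e), pair(b, pair(h(e), a))), e)   [R1 at 1.2.2.1]
3. pair(pair(pair(pair(e, b), e), pair(b, pair(h(e), a))), e)  →  pair(pair(pair(pair(e, b), e), pair(b, pair(e, a))), e)   [R1 at 1.2.2.1]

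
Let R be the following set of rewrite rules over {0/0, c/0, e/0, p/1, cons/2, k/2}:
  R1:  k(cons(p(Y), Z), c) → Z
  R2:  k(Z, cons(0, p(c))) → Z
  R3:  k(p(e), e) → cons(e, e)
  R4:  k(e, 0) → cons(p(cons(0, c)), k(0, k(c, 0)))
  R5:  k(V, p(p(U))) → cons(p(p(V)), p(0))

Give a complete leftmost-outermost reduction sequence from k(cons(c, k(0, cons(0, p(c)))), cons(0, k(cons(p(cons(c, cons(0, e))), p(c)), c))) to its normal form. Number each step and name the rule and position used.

1. k(cons(c, k(0, cons(0, p(c)))), cons(0, k(cons(p(cons(c, cons(0, e))), p(c)), c)))  →  k(cons(c, 0), cons(0, k(cons(p(cons(c, cons(0, e))), p(c)), c)))   [R2 at 1.2]
2. k(cons(c, 0), cons(0, k(cons(p(cons(c, cons(0, e))), p(c)), c)))  →  k(cons(c, 0), cons(0, p(c)))   [R1 at 2.2]
3. k(cons(c, 0), cons(0, p(c)))  →  cons(c, 0)   [R2 at ε]

cons(c, 0)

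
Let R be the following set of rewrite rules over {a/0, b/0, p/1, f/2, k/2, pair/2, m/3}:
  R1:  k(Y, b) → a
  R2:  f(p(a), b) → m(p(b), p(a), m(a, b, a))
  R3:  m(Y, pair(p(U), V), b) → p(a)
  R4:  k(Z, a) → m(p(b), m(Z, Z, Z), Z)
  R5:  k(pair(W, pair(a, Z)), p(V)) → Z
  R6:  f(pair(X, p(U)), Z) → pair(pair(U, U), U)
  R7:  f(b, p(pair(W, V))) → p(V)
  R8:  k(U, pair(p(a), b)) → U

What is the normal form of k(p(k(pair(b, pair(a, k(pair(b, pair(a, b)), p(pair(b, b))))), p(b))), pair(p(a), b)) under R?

p(b)

1. k(p(k(pair(b, pair(a, k(pair(b, pair(a, b)), p(pair(b, b))))), p(b))), pair(p(a), b))  →  p(k(pair(b, pair(a, k(pair(b, pair(a, b)), p(pair(b, b))))), p(b)))   [R8 at ε]
2. p(k(pair(b, pair(a, k(pair(b, pair(a, b)), p(pair(b, b))))), p(b)))  →  p(k(pair(b, pair(a, b)), p(pair(b, b))))   [R5 at 1]
3. p(k(pair(b, pair(a, b)), p(pair(b, b))))  →  p(b)   [R5 at 1]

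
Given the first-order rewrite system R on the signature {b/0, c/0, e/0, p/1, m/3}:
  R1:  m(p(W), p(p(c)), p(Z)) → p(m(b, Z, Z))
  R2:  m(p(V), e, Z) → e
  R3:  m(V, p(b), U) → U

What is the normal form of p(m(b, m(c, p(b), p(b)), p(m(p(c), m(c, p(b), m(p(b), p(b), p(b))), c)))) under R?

1. p(m(b, m(c, p(b), p(b)), p(m(p(c), m(c, p(b), m(p(b), p(b), p(b))), c))))  →  p(m(b, p(b), p(m(p(c), m(c, p(b), m(p(b), p(b), p(b))), c))))   [R3 at 1.2]
2. p(m(b, p(b), p(m(p(c), m(c, p(b), m(p(b), p(b), p(b))), c))))  →  p(p(m(p(c), m(c, p(b), m(p(b), p(b), p(b))), c)))   [R3 at 1]
3. p(p(m(p(c), m(c, p(b), m(p(b), p(b), p(b))), c)))  →  p(p(m(p(c), m(p(b), p(b), p(b)), c)))   [R3 at 1.1.2]
4. p(p(m(p(c), m(p(b), p(b), p(b)), c)))  →  p(p(m(p(c), p(b), c)))   [R3 at 1.1.2]
5. p(p(m(p(c), p(b), c)))  →  p(p(c))   [R3 at 1.1]

p(p(c))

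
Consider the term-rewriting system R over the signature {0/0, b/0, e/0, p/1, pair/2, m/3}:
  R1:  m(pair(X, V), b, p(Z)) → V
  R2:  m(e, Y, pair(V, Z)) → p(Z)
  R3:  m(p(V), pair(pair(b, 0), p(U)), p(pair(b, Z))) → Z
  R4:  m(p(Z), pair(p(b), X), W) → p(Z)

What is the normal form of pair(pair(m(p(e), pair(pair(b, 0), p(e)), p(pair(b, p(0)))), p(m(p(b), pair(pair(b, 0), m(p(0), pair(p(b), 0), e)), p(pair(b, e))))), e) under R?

1. pair(pair(m(p(e), pair(pair(b, 0), p(e)), p(pair(b, p(0)))), p(m(p(b), pair(pair(b, 0), m(p(0), pair(p(b), 0), e)), p(pair(b, e))))), e)  →  pair(pair(p(0), p(m(p(b), pair(pair(b, 0), m(p(0), pair(p(b), 0), e)), p(pair(b, e))))), e)   [R3 at 1.1]
2. pair(pair(p(0), p(m(p(b), pair(pair(b, 0), m(p(0), pair(p(b), 0), e)), p(pair(b, e))))), e)  →  pair(pair(p(0), p(m(p(b), pair(pair(b, 0), p(0)), p(pair(b, e))))), e)   [R4 at 1.2.1.2.2]
3. pair(pair(p(0), p(m(p(b), pair(pair(b, 0), p(0)), p(pair(b, e))))), e)  →  pair(pair(p(0), p(e)), e)   [R3 at 1.2.1]

pair(pair(p(0), p(e)), e)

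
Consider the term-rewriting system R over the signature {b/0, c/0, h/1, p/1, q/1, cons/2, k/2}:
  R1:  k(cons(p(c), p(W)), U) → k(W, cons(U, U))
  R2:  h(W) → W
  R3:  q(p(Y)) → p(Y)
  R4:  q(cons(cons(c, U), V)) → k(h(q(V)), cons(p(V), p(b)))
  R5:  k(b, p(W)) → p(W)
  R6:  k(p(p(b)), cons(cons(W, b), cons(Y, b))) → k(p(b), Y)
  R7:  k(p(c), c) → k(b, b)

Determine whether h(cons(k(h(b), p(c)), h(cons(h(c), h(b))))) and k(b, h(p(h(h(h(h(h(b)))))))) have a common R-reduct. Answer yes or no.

no — NF(t₁) = cons(p(c), cons(c, b)), NF(t₂) = p(b)

Reduce t₁ = h(cons(k(h(b), p(c)), h(cons(h(c), h(b))))):
1. h(cons(k(h(b), p(c)), h(cons(h(c), h(b)))))  →  cons(k(h(b), p(c)), h(cons(h(c), h(b))))   [R2 at ε]
2. cons(k(h(b), p(c)), h(cons(h(c), h(b))))  →  cons(k(b, p(c)), h(cons(h(c), h(b))))   [R2 at 1.1]
3. cons(k(b, p(c)), h(cons(h(c), h(b))))  →  cons(p(c), h(cons(h(c), h(b))))   [R5 at 1]
4. cons(p(c), h(cons(h(c), h(b))))  →  cons(p(c), cons(h(c), h(b)))   [R2 at 2]
5. cons(p(c), cons(h(c), h(b)))  →  cons(p(c), cons(c, h(b)))   [R2 at 2.1]
6. cons(p(c), cons(c, h(b)))  →  cons(p(c), cons(c, b))   [R2 at 2.2]

Reduce t₂ = k(b, h(p(h(h(h(h(h(b)))))))):
1. k(b, h(p(h(h(h(h(h(b))))))))  →  k(b, p(h(h(h(h(h(b)))))))   [R2 at 2]
2. k(b, p(h(h(h(h(h(b)))))))  →  p(h(h(h(h(h(b))))))   [R5 at ε]
3. p(h(h(h(h(h(b))))))  →  p(h(h(h(h(b)))))   [R2 at 1]
4. p(h(h(h(h(b)))))  →  p(h(h(h(b))))   [R2 at 1]
5. p(h(h(h(b))))  →  p(h(h(b)))   [R2 at 1]
6. p(h(h(b)))  →  p(h(b))   [R2 at 1]
7. p(h(b))  →  p(b)   [R2 at 1]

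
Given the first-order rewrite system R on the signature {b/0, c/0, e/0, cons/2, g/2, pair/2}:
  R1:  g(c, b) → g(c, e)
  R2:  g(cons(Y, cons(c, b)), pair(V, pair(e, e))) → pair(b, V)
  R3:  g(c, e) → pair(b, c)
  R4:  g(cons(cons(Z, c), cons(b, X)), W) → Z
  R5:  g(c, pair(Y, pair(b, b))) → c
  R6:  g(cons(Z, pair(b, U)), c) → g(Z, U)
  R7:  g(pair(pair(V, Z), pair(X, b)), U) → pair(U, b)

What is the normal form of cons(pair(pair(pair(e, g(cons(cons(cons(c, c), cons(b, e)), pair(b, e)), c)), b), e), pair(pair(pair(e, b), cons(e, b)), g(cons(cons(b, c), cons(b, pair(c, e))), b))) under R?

cons(pair(pair(pair(e, c), b), e), pair(pair(pair(e, b), cons(e, b)), b))

1. cons(pair(pair(pair(e, g(cons(cons(cons(c, c), cons(b, e)), pair(b, e)), c)), b), e), pair(pair(pair(e, b), cons(e, b)), g(cons(cons(b, c), cons(b, pair(c, e))), b)))  →  cons(pair(pair(pair(e, g(cons(cons(c, c), cons(b, e)), e)), b), e), pair(pair(pair(e, b), cons(e, b)), g(cons(cons(b, c), cons(b, pair(c, e))), b)))   [R6 at 1.1.1.2]
2. cons(pair(pair(pair(e, g(cons(cons(c, c), cons(b, e)), e)), b), e), pair(pair(pair(e, b), cons(e, b)), g(cons(cons(b, c), cons(b, pair(c, e))), b)))  →  cons(pair(pair(pair(e, c), b), e), pair(pair(pair(e, b), cons(e, b)), g(cons(cons(b, c), cons(b, pair(c, e))), b)))   [R4 at 1.1.1.2]
3. cons(pair(pair(pair(e, c), b), e), pair(pair(pair(e, b), cons(e, b)), g(cons(cons(b, c), cons(b, pair(c, e))), b)))  →  cons(pair(pair(pair(e, c), b), e), pair(pair(pair(e, b), cons(e, b)), b))   [R4 at 2.2]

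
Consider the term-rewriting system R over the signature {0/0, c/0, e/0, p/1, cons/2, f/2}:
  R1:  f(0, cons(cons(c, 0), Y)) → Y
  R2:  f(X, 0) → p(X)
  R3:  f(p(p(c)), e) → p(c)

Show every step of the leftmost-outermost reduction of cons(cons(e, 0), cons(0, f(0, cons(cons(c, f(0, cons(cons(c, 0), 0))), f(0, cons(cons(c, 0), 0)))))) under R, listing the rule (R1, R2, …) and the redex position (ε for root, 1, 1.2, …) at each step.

cons(cons(e, 0), cons(0, 0))

1. cons(cons(e, 0), cons(0, f(0, cons(cons(c, f(0, cons(cons(c, 0), 0))), f(0, cons(cons(c, 0), 0))))))  →  cons(cons(e, 0), cons(0, f(0, cons(cons(c, 0), f(0, cons(cons(c, 0), 0))))))   [R1 at 2.2.2.1.2]
2. cons(cons(e, 0), cons(0, f(0, cons(cons(c, 0), f(0, cons(cons(c, 0), 0))))))  →  cons(cons(e, 0), cons(0, f(0, cons(cons(c, 0), 0))))   [R1 at 2.2]
3. cons(cons(e, 0), cons(0, f(0, cons(cons(c, 0), 0))))  →  cons(cons(e, 0), cons(0, 0))   [R1 at 2.2]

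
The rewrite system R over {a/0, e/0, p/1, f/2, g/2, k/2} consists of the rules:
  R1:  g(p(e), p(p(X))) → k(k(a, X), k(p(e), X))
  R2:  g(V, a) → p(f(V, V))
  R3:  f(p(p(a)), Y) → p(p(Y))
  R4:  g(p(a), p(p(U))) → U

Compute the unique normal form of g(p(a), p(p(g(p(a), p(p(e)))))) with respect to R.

e

1. g(p(a), p(p(g(p(a), p(p(e))))))  →  g(p(a), p(p(e)))   [R4 at ε]
2. g(p(a), p(p(e)))  →  e   [R4 at ε]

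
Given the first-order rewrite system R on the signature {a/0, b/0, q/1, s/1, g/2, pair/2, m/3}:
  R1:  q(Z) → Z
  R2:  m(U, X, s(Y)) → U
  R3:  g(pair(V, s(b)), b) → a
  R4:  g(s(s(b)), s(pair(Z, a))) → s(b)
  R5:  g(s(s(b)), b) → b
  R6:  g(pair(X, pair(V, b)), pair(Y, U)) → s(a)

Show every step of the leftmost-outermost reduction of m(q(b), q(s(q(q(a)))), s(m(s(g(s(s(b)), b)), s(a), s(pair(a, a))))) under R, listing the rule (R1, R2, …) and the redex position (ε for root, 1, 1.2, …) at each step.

1. m(q(b), q(s(q(q(a)))), s(m(s(g(s(s(b)), b)), s(a), s(pair(a, a)))))  →  q(b)   [R2 at ε]
2. q(b)  →  b   [R1 at ε]

b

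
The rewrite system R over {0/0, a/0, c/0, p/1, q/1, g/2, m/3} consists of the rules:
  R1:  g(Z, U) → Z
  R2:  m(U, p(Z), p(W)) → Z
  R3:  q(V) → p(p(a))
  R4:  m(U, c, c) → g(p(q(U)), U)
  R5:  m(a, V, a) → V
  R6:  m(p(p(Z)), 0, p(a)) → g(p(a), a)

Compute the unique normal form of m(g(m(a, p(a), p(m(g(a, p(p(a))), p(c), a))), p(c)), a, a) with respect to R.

a

1. m(g(m(a, p(a), p(m(g(a, p(p(a))), p(c), a))), p(c)), a, a)  →  m(m(a, p(a), p(m(g(a, p(p(a))), p(c), a))), a, a)   [R1 at 1]
2. m(m(a, p(a), p(m(g(a, p(p(a))), p(c), a))), a, a)  →  m(a, a, a)   [R2 at 1]
3. m(a, a, a)  →  a   [R5 at ε]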